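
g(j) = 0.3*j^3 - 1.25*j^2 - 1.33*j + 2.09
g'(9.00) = 49.07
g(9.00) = 107.57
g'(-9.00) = 94.07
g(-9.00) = -305.89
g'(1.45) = -3.06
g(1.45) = -1.55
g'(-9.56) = 104.82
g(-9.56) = -361.55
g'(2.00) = -2.73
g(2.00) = -3.17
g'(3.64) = 1.49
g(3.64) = -4.84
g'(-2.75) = 12.35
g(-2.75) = -9.94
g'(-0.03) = -1.25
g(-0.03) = 2.13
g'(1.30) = -3.06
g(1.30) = -1.09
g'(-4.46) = 27.72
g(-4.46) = -43.46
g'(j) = 0.9*j^2 - 2.5*j - 1.33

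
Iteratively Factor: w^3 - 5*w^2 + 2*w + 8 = (w + 1)*(w^2 - 6*w + 8) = (w - 4)*(w + 1)*(w - 2)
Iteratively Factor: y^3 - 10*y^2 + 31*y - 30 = (y - 3)*(y^2 - 7*y + 10) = (y - 3)*(y - 2)*(y - 5)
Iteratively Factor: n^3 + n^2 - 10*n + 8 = (n - 2)*(n^2 + 3*n - 4) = (n - 2)*(n + 4)*(n - 1)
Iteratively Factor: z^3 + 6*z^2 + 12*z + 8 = (z + 2)*(z^2 + 4*z + 4) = (z + 2)^2*(z + 2)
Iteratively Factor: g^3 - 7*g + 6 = (g - 2)*(g^2 + 2*g - 3) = (g - 2)*(g + 3)*(g - 1)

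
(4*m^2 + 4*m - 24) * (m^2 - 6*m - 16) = 4*m^4 - 20*m^3 - 112*m^2 + 80*m + 384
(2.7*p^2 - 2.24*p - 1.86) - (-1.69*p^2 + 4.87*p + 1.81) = 4.39*p^2 - 7.11*p - 3.67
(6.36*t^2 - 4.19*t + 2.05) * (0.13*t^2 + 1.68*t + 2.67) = 0.8268*t^4 + 10.1401*t^3 + 10.2085*t^2 - 7.7433*t + 5.4735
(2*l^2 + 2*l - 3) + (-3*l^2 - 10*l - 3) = -l^2 - 8*l - 6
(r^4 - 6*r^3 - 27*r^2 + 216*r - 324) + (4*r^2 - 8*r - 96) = r^4 - 6*r^3 - 23*r^2 + 208*r - 420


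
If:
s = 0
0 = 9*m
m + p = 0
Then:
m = 0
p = 0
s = 0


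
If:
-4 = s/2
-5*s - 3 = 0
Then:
No Solution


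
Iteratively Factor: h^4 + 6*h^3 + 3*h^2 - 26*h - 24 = (h + 4)*(h^3 + 2*h^2 - 5*h - 6) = (h + 1)*(h + 4)*(h^2 + h - 6) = (h + 1)*(h + 3)*(h + 4)*(h - 2)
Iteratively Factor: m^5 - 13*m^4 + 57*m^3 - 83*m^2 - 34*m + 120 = (m + 1)*(m^4 - 14*m^3 + 71*m^2 - 154*m + 120) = (m - 4)*(m + 1)*(m^3 - 10*m^2 + 31*m - 30) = (m - 5)*(m - 4)*(m + 1)*(m^2 - 5*m + 6) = (m - 5)*(m - 4)*(m - 2)*(m + 1)*(m - 3)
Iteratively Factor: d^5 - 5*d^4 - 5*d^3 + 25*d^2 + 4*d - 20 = (d + 1)*(d^4 - 6*d^3 + d^2 + 24*d - 20) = (d - 2)*(d + 1)*(d^3 - 4*d^2 - 7*d + 10) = (d - 5)*(d - 2)*(d + 1)*(d^2 + d - 2) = (d - 5)*(d - 2)*(d + 1)*(d + 2)*(d - 1)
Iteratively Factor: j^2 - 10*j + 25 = (j - 5)*(j - 5)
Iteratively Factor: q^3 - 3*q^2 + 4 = (q - 2)*(q^2 - q - 2) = (q - 2)^2*(q + 1)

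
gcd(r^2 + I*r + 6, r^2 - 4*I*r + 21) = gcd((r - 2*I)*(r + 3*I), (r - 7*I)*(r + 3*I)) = r + 3*I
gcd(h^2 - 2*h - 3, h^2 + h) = h + 1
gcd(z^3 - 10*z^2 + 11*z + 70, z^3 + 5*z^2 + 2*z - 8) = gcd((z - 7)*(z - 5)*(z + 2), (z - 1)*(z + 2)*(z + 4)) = z + 2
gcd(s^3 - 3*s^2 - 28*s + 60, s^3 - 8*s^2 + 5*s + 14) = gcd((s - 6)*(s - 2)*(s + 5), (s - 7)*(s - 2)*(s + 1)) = s - 2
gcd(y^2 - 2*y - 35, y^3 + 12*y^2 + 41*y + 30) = y + 5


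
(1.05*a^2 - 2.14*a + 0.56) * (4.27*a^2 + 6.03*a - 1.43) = 4.4835*a^4 - 2.8063*a^3 - 12.0145*a^2 + 6.437*a - 0.8008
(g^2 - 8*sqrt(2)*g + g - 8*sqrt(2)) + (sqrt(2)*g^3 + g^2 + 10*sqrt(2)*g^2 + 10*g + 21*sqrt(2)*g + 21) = sqrt(2)*g^3 + 2*g^2 + 10*sqrt(2)*g^2 + 11*g + 13*sqrt(2)*g - 8*sqrt(2) + 21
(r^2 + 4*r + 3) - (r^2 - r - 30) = 5*r + 33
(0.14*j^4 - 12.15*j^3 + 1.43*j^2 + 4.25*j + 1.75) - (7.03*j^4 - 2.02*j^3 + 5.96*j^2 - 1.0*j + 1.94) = -6.89*j^4 - 10.13*j^3 - 4.53*j^2 + 5.25*j - 0.19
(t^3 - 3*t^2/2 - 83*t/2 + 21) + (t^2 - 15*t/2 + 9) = t^3 - t^2/2 - 49*t + 30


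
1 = 1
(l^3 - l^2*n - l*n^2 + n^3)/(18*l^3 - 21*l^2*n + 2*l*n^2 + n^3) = (l^2 - n^2)/(18*l^2 - 3*l*n - n^2)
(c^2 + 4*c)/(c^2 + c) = (c + 4)/(c + 1)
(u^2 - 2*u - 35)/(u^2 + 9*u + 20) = (u - 7)/(u + 4)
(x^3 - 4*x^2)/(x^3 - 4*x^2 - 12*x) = x*(4 - x)/(-x^2 + 4*x + 12)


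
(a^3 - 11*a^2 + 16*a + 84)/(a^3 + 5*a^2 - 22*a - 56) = (a^2 - 13*a + 42)/(a^2 + 3*a - 28)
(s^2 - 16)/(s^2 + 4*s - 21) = (s^2 - 16)/(s^2 + 4*s - 21)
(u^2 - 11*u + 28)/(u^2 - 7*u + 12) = (u - 7)/(u - 3)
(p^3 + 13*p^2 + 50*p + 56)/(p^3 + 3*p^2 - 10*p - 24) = (p + 7)/(p - 3)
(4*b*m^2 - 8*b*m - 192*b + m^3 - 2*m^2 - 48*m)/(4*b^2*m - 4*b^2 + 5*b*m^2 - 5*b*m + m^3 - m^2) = (m^2 - 2*m - 48)/(b*m - b + m^2 - m)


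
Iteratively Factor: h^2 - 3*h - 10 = (h - 5)*(h + 2)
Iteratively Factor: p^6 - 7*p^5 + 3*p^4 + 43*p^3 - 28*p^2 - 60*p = (p + 1)*(p^5 - 8*p^4 + 11*p^3 + 32*p^2 - 60*p) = (p - 3)*(p + 1)*(p^4 - 5*p^3 - 4*p^2 + 20*p) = (p - 3)*(p + 1)*(p + 2)*(p^3 - 7*p^2 + 10*p) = (p - 3)*(p - 2)*(p + 1)*(p + 2)*(p^2 - 5*p) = (p - 5)*(p - 3)*(p - 2)*(p + 1)*(p + 2)*(p)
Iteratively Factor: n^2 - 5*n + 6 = (n - 2)*(n - 3)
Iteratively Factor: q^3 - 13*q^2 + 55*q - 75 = (q - 3)*(q^2 - 10*q + 25) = (q - 5)*(q - 3)*(q - 5)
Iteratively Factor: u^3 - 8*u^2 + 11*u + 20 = (u - 5)*(u^2 - 3*u - 4) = (u - 5)*(u - 4)*(u + 1)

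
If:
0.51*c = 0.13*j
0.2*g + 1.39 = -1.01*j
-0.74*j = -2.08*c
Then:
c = 0.00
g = -6.95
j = 0.00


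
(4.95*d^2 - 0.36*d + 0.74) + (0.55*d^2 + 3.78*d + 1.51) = 5.5*d^2 + 3.42*d + 2.25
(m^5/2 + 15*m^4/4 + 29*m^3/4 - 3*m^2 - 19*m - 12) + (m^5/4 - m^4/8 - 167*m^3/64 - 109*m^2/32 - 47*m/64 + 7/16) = 3*m^5/4 + 29*m^4/8 + 297*m^3/64 - 205*m^2/32 - 1263*m/64 - 185/16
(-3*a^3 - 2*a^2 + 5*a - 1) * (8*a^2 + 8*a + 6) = -24*a^5 - 40*a^4 + 6*a^3 + 20*a^2 + 22*a - 6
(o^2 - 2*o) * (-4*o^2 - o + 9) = -4*o^4 + 7*o^3 + 11*o^2 - 18*o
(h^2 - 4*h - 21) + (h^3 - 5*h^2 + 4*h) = h^3 - 4*h^2 - 21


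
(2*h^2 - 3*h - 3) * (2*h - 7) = 4*h^3 - 20*h^2 + 15*h + 21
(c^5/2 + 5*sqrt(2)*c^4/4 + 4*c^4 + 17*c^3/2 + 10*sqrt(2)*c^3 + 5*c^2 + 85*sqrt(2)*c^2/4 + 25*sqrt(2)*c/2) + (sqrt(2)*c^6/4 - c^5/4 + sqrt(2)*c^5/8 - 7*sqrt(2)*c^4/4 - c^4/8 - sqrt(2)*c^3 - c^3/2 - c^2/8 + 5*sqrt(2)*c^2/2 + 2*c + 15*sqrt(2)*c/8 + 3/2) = sqrt(2)*c^6/4 + sqrt(2)*c^5/8 + c^5/4 - sqrt(2)*c^4/2 + 31*c^4/8 + 8*c^3 + 9*sqrt(2)*c^3 + 39*c^2/8 + 95*sqrt(2)*c^2/4 + 2*c + 115*sqrt(2)*c/8 + 3/2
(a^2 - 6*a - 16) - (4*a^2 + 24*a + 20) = -3*a^2 - 30*a - 36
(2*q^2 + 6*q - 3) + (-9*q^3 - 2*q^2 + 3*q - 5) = -9*q^3 + 9*q - 8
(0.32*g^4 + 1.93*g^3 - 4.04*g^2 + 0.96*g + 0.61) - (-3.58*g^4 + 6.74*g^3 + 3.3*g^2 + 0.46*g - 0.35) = 3.9*g^4 - 4.81*g^3 - 7.34*g^2 + 0.5*g + 0.96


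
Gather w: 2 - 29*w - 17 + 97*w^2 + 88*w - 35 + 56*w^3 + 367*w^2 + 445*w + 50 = 56*w^3 + 464*w^2 + 504*w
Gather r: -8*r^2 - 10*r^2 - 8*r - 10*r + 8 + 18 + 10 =-18*r^2 - 18*r + 36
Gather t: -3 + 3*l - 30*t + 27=3*l - 30*t + 24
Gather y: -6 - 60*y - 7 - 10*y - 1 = -70*y - 14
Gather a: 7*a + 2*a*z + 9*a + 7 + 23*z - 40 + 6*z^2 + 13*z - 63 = a*(2*z + 16) + 6*z^2 + 36*z - 96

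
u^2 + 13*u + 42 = (u + 6)*(u + 7)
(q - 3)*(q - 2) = q^2 - 5*q + 6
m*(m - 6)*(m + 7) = m^3 + m^2 - 42*m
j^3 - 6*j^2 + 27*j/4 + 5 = (j - 4)*(j - 5/2)*(j + 1/2)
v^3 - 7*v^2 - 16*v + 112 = (v - 7)*(v - 4)*(v + 4)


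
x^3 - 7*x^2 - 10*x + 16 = (x - 8)*(x - 1)*(x + 2)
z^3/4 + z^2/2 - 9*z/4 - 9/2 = (z/4 + 1/2)*(z - 3)*(z + 3)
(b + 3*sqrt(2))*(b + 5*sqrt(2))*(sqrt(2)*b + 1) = sqrt(2)*b^3 + 17*b^2 + 38*sqrt(2)*b + 30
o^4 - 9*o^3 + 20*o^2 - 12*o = o*(o - 6)*(o - 2)*(o - 1)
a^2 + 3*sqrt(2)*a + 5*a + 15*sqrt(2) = (a + 5)*(a + 3*sqrt(2))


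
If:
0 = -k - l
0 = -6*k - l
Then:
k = 0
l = 0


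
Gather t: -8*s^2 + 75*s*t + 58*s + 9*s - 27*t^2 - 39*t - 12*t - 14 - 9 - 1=-8*s^2 + 67*s - 27*t^2 + t*(75*s - 51) - 24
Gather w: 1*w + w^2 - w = w^2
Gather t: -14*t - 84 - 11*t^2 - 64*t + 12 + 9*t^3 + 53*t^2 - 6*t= 9*t^3 + 42*t^2 - 84*t - 72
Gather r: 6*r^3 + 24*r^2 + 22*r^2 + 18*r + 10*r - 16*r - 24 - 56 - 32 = 6*r^3 + 46*r^2 + 12*r - 112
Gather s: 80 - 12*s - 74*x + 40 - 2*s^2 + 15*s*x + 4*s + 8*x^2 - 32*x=-2*s^2 + s*(15*x - 8) + 8*x^2 - 106*x + 120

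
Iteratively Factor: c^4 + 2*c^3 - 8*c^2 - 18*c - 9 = (c + 1)*(c^3 + c^2 - 9*c - 9) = (c + 1)*(c + 3)*(c^2 - 2*c - 3) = (c - 3)*(c + 1)*(c + 3)*(c + 1)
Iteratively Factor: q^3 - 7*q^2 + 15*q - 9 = (q - 3)*(q^2 - 4*q + 3) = (q - 3)*(q - 1)*(q - 3)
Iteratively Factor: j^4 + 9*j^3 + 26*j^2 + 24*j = (j + 3)*(j^3 + 6*j^2 + 8*j) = (j + 2)*(j + 3)*(j^2 + 4*j) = (j + 2)*(j + 3)*(j + 4)*(j)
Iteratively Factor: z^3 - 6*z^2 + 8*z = (z - 4)*(z^2 - 2*z) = z*(z - 4)*(z - 2)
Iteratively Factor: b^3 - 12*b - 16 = (b - 4)*(b^2 + 4*b + 4) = (b - 4)*(b + 2)*(b + 2)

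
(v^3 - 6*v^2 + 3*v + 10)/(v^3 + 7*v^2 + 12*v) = (v^3 - 6*v^2 + 3*v + 10)/(v*(v^2 + 7*v + 12))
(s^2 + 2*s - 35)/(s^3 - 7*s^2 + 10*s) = (s + 7)/(s*(s - 2))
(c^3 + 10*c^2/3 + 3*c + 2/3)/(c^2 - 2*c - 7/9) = 3*(c^2 + 3*c + 2)/(3*c - 7)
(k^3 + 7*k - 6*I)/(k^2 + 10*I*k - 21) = (k^2 - 3*I*k - 2)/(k + 7*I)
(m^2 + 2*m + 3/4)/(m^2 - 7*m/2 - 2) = (m + 3/2)/(m - 4)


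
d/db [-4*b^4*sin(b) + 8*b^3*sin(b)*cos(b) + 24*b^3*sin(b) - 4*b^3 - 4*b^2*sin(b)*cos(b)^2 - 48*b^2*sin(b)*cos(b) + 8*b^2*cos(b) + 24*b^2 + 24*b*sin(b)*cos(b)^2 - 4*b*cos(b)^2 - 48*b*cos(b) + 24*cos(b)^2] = -4*b^4*cos(b) - 16*b^3*sin(b) + 24*b^3*cos(b) + 8*b^3*cos(2*b) + 64*b^2*sin(b) + 12*b^2*sin(2*b) - b^2*cos(b) - 48*b^2*cos(2*b) - 3*b^2*cos(3*b) - 12*b^2 + 46*b*sin(b) - 44*b*sin(2*b) - 2*b*sin(3*b) + 22*b*cos(b) + 18*b*cos(3*b) + 48*b + 6*sin(b) - 24*sin(2*b) + 6*sin(3*b) - 48*cos(b) - 2*cos(2*b) - 2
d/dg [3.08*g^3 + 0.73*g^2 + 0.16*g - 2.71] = 9.24*g^2 + 1.46*g + 0.16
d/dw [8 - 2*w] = -2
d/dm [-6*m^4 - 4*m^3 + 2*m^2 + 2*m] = -24*m^3 - 12*m^2 + 4*m + 2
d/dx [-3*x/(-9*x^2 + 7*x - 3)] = 9*(1 - 3*x^2)/(81*x^4 - 126*x^3 + 103*x^2 - 42*x + 9)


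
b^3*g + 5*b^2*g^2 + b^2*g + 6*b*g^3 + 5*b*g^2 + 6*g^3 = (b + 2*g)*(b + 3*g)*(b*g + g)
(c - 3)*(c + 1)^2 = c^3 - c^2 - 5*c - 3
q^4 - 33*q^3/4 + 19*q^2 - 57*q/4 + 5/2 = (q - 5)*(q - 2)*(q - 1)*(q - 1/4)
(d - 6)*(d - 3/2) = d^2 - 15*d/2 + 9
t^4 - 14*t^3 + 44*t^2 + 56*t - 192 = (t - 8)*(t - 6)*(t - 2)*(t + 2)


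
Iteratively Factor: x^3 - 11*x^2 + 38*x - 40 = (x - 2)*(x^2 - 9*x + 20) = (x - 5)*(x - 2)*(x - 4)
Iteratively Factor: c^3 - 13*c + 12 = (c - 1)*(c^2 + c - 12) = (c - 1)*(c + 4)*(c - 3)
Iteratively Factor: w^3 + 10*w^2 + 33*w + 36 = (w + 4)*(w^2 + 6*w + 9) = (w + 3)*(w + 4)*(w + 3)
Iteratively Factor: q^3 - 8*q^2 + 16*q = (q)*(q^2 - 8*q + 16) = q*(q - 4)*(q - 4)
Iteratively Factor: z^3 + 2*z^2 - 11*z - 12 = (z - 3)*(z^2 + 5*z + 4) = (z - 3)*(z + 1)*(z + 4)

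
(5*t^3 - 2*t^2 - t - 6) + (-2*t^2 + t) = 5*t^3 - 4*t^2 - 6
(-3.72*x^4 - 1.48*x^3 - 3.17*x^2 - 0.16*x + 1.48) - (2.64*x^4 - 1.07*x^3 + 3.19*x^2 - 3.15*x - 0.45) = -6.36*x^4 - 0.41*x^3 - 6.36*x^2 + 2.99*x + 1.93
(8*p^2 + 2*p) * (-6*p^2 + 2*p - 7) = -48*p^4 + 4*p^3 - 52*p^2 - 14*p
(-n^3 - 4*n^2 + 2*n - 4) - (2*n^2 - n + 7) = -n^3 - 6*n^2 + 3*n - 11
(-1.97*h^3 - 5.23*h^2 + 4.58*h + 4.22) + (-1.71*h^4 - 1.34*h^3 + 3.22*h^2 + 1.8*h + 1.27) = -1.71*h^4 - 3.31*h^3 - 2.01*h^2 + 6.38*h + 5.49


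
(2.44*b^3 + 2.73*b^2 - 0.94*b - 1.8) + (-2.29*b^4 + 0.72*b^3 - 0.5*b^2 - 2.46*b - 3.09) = -2.29*b^4 + 3.16*b^3 + 2.23*b^2 - 3.4*b - 4.89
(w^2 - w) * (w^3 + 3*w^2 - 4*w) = w^5 + 2*w^4 - 7*w^3 + 4*w^2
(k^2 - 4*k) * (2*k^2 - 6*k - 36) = 2*k^4 - 14*k^3 - 12*k^2 + 144*k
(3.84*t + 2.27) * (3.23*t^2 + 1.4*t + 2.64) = 12.4032*t^3 + 12.7081*t^2 + 13.3156*t + 5.9928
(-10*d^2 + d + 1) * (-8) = 80*d^2 - 8*d - 8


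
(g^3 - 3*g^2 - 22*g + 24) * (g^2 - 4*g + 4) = g^5 - 7*g^4 - 6*g^3 + 100*g^2 - 184*g + 96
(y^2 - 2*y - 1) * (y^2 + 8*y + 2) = y^4 + 6*y^3 - 15*y^2 - 12*y - 2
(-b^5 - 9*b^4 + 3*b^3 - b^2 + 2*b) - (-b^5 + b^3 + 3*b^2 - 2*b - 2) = -9*b^4 + 2*b^3 - 4*b^2 + 4*b + 2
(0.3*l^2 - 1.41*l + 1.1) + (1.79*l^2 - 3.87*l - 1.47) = 2.09*l^2 - 5.28*l - 0.37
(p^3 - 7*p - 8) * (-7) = -7*p^3 + 49*p + 56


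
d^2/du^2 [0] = 0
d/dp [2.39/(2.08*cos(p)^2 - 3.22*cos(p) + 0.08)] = (9.9424*cos(p) - 7.6958)*sin(p)/(2.08*cos(p)^2 - 3.22*cos(p) + 0.08)^2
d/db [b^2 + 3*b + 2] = 2*b + 3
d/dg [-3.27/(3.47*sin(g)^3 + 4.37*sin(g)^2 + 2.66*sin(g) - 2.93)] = (34.0407*sin(g)^2 + 28.5798*sin(g) + 8.6982)*cos(g)/(3.47*sin(g)^3 + 4.37*sin(g)^2 + 2.66*sin(g) - 2.93)^2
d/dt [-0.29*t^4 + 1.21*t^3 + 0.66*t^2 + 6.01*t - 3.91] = -1.16*t^3 + 3.63*t^2 + 1.32*t + 6.01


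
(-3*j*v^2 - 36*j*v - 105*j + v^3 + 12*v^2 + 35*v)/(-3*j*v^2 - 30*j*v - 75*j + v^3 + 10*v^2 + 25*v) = (v + 7)/(v + 5)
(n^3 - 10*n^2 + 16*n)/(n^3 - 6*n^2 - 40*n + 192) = n*(n - 2)/(n^2 + 2*n - 24)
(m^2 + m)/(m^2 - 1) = m/(m - 1)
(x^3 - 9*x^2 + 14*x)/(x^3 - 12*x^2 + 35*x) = (x - 2)/(x - 5)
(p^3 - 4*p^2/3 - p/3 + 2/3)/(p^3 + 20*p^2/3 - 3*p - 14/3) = (p - 1)/(p + 7)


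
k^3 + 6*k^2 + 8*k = k*(k + 2)*(k + 4)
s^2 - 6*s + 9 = (s - 3)^2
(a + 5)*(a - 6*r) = a^2 - 6*a*r + 5*a - 30*r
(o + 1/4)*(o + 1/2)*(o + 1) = o^3 + 7*o^2/4 + 7*o/8 + 1/8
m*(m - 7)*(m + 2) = m^3 - 5*m^2 - 14*m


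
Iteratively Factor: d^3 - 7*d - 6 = (d - 3)*(d^2 + 3*d + 2) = (d - 3)*(d + 2)*(d + 1)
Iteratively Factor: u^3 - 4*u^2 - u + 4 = (u - 4)*(u^2 - 1) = (u - 4)*(u - 1)*(u + 1)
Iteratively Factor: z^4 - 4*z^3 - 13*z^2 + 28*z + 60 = (z + 2)*(z^3 - 6*z^2 - z + 30) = (z - 5)*(z + 2)*(z^2 - z - 6) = (z - 5)*(z - 3)*(z + 2)*(z + 2)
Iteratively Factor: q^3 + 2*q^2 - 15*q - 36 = (q - 4)*(q^2 + 6*q + 9) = (q - 4)*(q + 3)*(q + 3)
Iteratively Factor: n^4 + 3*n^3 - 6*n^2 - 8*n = (n + 4)*(n^3 - n^2 - 2*n) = (n + 1)*(n + 4)*(n^2 - 2*n) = (n - 2)*(n + 1)*(n + 4)*(n)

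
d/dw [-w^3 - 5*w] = -3*w^2 - 5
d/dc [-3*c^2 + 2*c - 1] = 2 - 6*c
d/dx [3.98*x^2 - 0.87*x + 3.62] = 7.96*x - 0.87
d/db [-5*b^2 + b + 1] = 1 - 10*b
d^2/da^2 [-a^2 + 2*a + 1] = -2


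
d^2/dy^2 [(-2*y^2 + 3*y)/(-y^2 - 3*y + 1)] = 2*(-9*y^3 + 6*y^2 - 9*y - 7)/(y^6 + 9*y^5 + 24*y^4 + 9*y^3 - 24*y^2 + 9*y - 1)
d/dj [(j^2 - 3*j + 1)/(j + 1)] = (j^2 + 2*j - 4)/(j^2 + 2*j + 1)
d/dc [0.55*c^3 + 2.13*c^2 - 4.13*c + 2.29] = 1.65*c^2 + 4.26*c - 4.13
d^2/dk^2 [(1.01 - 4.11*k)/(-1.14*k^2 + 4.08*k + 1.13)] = ((35.8404 - 28.1124*k)*(-1.14*k^2 + 4.08*k + 1.13) - (2.28*k - 4.08)*(4.11*k - 1.01)*(4.56*k - 8.16))/(-1.14*k^2 + 4.08*k + 1.13)^3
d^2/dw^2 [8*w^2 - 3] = 16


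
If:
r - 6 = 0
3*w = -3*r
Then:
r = 6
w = -6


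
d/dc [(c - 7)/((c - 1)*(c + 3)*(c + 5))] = 2*(-c^3 + 7*c^2 + 49*c + 17)/(c^6 + 14*c^5 + 63*c^4 + 68*c^3 - 161*c^2 - 210*c + 225)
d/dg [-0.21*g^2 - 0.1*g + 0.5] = -0.42*g - 0.1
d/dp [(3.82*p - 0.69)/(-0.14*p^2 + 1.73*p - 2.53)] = (0.5348*p^2 - 0.1932*p - 8.4709)/(0.0196*p^4 - 0.4844*p^3 + 3.7013*p^2 - 8.7538*p + 6.4009)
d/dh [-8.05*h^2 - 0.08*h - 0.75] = -16.1*h - 0.08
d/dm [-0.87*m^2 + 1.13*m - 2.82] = 1.13 - 1.74*m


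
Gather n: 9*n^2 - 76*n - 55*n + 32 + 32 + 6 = 9*n^2 - 131*n + 70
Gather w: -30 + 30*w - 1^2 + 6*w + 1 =36*w - 30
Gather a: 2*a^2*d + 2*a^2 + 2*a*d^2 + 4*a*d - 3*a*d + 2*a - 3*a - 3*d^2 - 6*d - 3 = a^2*(2*d + 2) + a*(2*d^2 + d - 1) - 3*d^2 - 6*d - 3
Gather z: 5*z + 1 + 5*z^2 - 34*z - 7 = 5*z^2 - 29*z - 6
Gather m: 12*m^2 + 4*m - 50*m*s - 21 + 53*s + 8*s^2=12*m^2 + m*(4 - 50*s) + 8*s^2 + 53*s - 21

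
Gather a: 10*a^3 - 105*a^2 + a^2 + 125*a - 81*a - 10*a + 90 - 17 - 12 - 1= 10*a^3 - 104*a^2 + 34*a + 60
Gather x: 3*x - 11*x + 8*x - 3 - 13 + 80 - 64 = 0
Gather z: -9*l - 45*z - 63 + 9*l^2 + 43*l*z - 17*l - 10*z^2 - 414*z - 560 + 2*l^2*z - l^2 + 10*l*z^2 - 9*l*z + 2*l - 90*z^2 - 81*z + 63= 8*l^2 - 24*l + z^2*(10*l - 100) + z*(2*l^2 + 34*l - 540) - 560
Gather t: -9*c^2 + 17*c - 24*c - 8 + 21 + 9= -9*c^2 - 7*c + 22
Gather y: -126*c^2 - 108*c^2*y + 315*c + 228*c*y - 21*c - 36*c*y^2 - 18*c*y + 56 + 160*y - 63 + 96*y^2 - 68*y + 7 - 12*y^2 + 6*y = -126*c^2 + 294*c + y^2*(84 - 36*c) + y*(-108*c^2 + 210*c + 98)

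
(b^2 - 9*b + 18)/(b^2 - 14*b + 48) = (b - 3)/(b - 8)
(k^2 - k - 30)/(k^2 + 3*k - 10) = (k - 6)/(k - 2)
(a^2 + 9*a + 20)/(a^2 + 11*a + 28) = (a + 5)/(a + 7)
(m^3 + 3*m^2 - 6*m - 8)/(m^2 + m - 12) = (m^2 - m - 2)/(m - 3)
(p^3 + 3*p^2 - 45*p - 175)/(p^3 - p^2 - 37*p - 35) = (p + 5)/(p + 1)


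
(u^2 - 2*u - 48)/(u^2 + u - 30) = (u - 8)/(u - 5)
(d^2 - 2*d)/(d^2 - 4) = d/(d + 2)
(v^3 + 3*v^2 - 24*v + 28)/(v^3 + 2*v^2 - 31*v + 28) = (v^2 - 4*v + 4)/(v^2 - 5*v + 4)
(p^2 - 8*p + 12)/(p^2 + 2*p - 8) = (p - 6)/(p + 4)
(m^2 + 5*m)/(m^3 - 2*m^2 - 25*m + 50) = m/(m^2 - 7*m + 10)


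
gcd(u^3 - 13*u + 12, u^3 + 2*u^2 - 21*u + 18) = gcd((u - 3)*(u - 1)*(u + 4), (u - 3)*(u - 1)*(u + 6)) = u^2 - 4*u + 3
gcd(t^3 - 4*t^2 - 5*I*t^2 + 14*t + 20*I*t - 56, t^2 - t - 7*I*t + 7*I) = t - 7*I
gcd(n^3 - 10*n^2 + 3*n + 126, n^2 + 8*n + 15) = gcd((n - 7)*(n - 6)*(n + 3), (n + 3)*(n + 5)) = n + 3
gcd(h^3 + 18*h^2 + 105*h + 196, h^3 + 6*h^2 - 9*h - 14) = h + 7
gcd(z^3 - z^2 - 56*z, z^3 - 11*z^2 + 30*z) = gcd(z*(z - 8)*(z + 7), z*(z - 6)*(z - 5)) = z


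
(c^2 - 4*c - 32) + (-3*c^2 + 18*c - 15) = -2*c^2 + 14*c - 47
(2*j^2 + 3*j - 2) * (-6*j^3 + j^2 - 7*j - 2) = -12*j^5 - 16*j^4 + j^3 - 27*j^2 + 8*j + 4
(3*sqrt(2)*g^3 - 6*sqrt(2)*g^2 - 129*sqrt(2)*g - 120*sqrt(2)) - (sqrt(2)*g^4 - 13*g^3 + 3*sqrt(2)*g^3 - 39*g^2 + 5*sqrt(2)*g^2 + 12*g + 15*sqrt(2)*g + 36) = -sqrt(2)*g^4 + 13*g^3 - 11*sqrt(2)*g^2 + 39*g^2 - 144*sqrt(2)*g - 12*g - 120*sqrt(2) - 36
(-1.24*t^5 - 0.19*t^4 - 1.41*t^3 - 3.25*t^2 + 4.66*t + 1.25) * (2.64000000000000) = -3.2736*t^5 - 0.5016*t^4 - 3.7224*t^3 - 8.58*t^2 + 12.3024*t + 3.3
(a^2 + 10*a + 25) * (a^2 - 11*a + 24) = a^4 - a^3 - 61*a^2 - 35*a + 600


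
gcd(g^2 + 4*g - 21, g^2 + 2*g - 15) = g - 3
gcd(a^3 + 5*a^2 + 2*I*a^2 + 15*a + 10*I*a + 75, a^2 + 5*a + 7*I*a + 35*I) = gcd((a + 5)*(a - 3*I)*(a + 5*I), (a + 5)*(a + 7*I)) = a + 5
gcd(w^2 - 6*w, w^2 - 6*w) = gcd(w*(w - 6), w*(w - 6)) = w^2 - 6*w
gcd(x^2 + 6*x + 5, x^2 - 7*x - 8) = x + 1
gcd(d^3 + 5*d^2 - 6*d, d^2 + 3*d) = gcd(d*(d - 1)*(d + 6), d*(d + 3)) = d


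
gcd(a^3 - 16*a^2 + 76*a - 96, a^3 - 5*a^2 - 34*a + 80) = a^2 - 10*a + 16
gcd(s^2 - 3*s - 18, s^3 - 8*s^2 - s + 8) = 1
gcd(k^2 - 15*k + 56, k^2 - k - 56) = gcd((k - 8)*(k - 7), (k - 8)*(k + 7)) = k - 8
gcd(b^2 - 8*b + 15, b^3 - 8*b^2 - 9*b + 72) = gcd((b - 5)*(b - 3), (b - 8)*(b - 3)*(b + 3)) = b - 3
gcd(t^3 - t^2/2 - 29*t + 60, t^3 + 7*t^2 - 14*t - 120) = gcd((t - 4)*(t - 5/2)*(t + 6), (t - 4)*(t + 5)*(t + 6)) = t^2 + 2*t - 24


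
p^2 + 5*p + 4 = (p + 1)*(p + 4)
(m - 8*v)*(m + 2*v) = m^2 - 6*m*v - 16*v^2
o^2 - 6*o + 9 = (o - 3)^2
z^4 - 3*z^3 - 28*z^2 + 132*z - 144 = (z - 4)*(z - 3)*(z - 2)*(z + 6)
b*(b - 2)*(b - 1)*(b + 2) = b^4 - b^3 - 4*b^2 + 4*b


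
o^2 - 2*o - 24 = (o - 6)*(o + 4)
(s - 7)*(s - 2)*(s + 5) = s^3 - 4*s^2 - 31*s + 70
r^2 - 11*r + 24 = (r - 8)*(r - 3)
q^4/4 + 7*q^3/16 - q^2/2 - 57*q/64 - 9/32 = (q/4 + 1/2)*(q - 3/2)*(q + 1/2)*(q + 3/4)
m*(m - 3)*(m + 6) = m^3 + 3*m^2 - 18*m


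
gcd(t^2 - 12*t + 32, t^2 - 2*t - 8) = t - 4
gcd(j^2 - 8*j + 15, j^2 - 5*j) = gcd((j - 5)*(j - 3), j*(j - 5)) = j - 5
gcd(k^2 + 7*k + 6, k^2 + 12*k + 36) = k + 6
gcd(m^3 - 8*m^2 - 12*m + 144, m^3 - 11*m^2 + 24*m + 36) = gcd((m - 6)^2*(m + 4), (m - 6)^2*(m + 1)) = m^2 - 12*m + 36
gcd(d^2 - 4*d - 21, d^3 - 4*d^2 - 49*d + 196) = d - 7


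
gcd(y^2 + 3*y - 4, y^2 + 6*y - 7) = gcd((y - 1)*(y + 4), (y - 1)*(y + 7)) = y - 1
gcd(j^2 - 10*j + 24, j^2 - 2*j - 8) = j - 4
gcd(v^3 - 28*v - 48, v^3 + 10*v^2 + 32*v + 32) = v^2 + 6*v + 8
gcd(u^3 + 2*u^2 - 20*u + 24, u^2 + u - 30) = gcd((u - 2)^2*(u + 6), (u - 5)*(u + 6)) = u + 6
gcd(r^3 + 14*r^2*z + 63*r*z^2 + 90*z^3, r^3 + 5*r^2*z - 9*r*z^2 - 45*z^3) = r^2 + 8*r*z + 15*z^2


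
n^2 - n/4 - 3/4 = (n - 1)*(n + 3/4)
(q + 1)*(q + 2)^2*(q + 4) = q^4 + 9*q^3 + 28*q^2 + 36*q + 16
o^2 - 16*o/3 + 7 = (o - 3)*(o - 7/3)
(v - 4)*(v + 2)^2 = v^3 - 12*v - 16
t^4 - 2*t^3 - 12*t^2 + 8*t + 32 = (t - 4)*(t - 2)*(t + 2)^2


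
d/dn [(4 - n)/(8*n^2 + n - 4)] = (-8*n^2 - n + (n - 4)*(16*n + 1) + 4)/(8*n^2 + n - 4)^2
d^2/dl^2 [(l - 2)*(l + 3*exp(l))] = 3*l*exp(l) + 2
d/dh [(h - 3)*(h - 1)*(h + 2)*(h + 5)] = 4*h^3 + 9*h^2 - 30*h - 19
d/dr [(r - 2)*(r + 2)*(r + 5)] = 3*r^2 + 10*r - 4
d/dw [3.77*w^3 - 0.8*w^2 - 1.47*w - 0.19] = 11.31*w^2 - 1.6*w - 1.47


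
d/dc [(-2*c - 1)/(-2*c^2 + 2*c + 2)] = (c^2 - c - (2*c - 1)*(2*c + 1)/2 - 1)/(-c^2 + c + 1)^2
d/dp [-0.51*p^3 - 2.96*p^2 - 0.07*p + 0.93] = -1.53*p^2 - 5.92*p - 0.07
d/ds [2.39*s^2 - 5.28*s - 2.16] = 4.78*s - 5.28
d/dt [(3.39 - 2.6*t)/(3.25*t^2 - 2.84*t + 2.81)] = (8.45*t^2 - 22.035*t + 2.3216)/(10.5625*t^4 - 18.46*t^3 + 26.3306*t^2 - 15.9608*t + 7.8961)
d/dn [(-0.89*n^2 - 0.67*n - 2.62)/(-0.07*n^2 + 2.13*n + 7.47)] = (-1.9426*n^2 - 13.6634*n + 0.575699999999999)/(0.0049*n^4 - 0.2982*n^3 + 3.4911*n^2 + 31.8222*n + 55.8009)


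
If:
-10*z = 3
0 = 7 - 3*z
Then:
No Solution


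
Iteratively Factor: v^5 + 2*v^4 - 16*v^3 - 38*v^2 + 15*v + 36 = (v + 3)*(v^4 - v^3 - 13*v^2 + v + 12) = (v + 3)^2*(v^3 - 4*v^2 - v + 4) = (v + 1)*(v + 3)^2*(v^2 - 5*v + 4) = (v - 1)*(v + 1)*(v + 3)^2*(v - 4)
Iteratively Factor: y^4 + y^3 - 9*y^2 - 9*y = (y + 1)*(y^3 - 9*y) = y*(y + 1)*(y^2 - 9) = y*(y - 3)*(y + 1)*(y + 3)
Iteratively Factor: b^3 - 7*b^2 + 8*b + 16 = (b - 4)*(b^2 - 3*b - 4) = (b - 4)^2*(b + 1)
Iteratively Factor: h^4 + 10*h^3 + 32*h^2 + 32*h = (h + 4)*(h^3 + 6*h^2 + 8*h) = (h + 2)*(h + 4)*(h^2 + 4*h) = (h + 2)*(h + 4)^2*(h)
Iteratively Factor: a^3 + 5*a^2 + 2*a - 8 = (a + 4)*(a^2 + a - 2) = (a - 1)*(a + 4)*(a + 2)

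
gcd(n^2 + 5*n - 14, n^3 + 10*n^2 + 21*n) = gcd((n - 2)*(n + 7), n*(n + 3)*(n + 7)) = n + 7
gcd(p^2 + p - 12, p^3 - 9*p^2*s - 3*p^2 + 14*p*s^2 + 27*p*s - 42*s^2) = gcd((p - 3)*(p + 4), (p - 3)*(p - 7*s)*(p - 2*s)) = p - 3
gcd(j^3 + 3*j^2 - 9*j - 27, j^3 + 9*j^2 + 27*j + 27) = j^2 + 6*j + 9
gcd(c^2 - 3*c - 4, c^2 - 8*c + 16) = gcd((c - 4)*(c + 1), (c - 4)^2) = c - 4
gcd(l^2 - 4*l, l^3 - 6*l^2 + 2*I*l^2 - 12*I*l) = l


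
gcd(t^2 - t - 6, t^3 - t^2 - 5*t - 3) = t - 3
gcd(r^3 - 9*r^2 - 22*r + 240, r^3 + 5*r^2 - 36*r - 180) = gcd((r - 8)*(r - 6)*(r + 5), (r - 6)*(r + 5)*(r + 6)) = r^2 - r - 30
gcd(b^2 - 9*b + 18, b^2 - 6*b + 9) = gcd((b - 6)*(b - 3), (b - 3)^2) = b - 3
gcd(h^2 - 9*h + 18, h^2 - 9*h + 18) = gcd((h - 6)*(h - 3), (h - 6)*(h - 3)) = h^2 - 9*h + 18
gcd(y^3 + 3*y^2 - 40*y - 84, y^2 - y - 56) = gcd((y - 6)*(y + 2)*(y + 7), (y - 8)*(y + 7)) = y + 7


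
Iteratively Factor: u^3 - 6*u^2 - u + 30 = (u - 3)*(u^2 - 3*u - 10) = (u - 3)*(u + 2)*(u - 5)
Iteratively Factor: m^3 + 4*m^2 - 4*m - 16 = (m + 2)*(m^2 + 2*m - 8) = (m + 2)*(m + 4)*(m - 2)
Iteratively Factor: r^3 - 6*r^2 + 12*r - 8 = (r - 2)*(r^2 - 4*r + 4) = (r - 2)^2*(r - 2)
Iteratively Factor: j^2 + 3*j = (j + 3)*(j)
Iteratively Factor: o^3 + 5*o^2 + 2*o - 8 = (o + 4)*(o^2 + o - 2) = (o + 2)*(o + 4)*(o - 1)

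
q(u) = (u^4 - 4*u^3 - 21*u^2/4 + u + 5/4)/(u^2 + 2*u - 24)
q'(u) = (-2*u - 2)*(u^4 - 4*u^3 - 21*u^2/4 + u + 5/4)/(u^2 + 2*u - 24)^2 + (4*u^3 - 12*u^2 - 21*u/2 + 1)/(u^2 + 2*u - 24)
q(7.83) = 28.81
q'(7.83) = 11.22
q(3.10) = 8.90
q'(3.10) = 12.30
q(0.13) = -0.05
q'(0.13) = 0.02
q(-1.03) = -0.01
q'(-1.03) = 0.21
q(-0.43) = -0.01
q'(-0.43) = -0.12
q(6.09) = 11.27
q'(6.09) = 9.33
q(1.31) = 0.64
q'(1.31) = 1.39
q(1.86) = 1.71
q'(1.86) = 2.62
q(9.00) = 43.07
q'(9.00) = 13.19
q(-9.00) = 231.90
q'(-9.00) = -2.11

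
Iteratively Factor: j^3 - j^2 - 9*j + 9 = (j - 1)*(j^2 - 9) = (j - 3)*(j - 1)*(j + 3)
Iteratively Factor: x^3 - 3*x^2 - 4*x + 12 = (x - 2)*(x^2 - x - 6) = (x - 3)*(x - 2)*(x + 2)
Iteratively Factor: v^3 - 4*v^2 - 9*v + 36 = (v - 4)*(v^2 - 9) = (v - 4)*(v + 3)*(v - 3)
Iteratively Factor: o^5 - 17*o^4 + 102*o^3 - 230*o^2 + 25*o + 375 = (o - 5)*(o^4 - 12*o^3 + 42*o^2 - 20*o - 75) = (o - 5)*(o + 1)*(o^3 - 13*o^2 + 55*o - 75) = (o - 5)^2*(o + 1)*(o^2 - 8*o + 15) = (o - 5)^3*(o + 1)*(o - 3)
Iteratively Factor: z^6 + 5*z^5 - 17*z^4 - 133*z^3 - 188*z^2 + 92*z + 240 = (z + 3)*(z^5 + 2*z^4 - 23*z^3 - 64*z^2 + 4*z + 80) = (z - 5)*(z + 3)*(z^4 + 7*z^3 + 12*z^2 - 4*z - 16) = (z - 5)*(z + 2)*(z + 3)*(z^3 + 5*z^2 + 2*z - 8) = (z - 5)*(z + 2)^2*(z + 3)*(z^2 + 3*z - 4) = (z - 5)*(z + 2)^2*(z + 3)*(z + 4)*(z - 1)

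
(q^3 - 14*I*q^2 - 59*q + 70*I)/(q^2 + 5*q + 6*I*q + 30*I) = (q^3 - 14*I*q^2 - 59*q + 70*I)/(q^2 + q*(5 + 6*I) + 30*I)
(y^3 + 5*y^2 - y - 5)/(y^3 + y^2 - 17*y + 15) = (y + 1)/(y - 3)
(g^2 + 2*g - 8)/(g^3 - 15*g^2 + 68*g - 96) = (g^2 + 2*g - 8)/(g^3 - 15*g^2 + 68*g - 96)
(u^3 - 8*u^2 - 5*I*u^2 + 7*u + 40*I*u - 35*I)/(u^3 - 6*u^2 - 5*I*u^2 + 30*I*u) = (u^2 - 8*u + 7)/(u*(u - 6))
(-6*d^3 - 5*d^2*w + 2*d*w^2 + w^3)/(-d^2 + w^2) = (-6*d^2 + d*w + w^2)/(-d + w)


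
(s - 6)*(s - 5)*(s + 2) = s^3 - 9*s^2 + 8*s + 60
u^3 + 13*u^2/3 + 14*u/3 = u*(u + 2)*(u + 7/3)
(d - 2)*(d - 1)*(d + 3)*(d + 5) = d^4 + 5*d^3 - 7*d^2 - 29*d + 30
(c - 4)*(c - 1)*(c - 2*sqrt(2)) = c^3 - 5*c^2 - 2*sqrt(2)*c^2 + 4*c + 10*sqrt(2)*c - 8*sqrt(2)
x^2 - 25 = (x - 5)*(x + 5)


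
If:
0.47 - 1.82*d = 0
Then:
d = 0.26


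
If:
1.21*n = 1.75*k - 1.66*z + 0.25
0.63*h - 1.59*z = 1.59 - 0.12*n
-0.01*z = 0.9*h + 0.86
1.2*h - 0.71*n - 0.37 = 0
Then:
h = -0.94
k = -3.05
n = -2.11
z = -1.53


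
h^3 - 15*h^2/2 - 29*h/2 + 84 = (h - 8)*(h - 3)*(h + 7/2)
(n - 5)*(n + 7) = n^2 + 2*n - 35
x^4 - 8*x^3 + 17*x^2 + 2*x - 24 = (x - 4)*(x - 3)*(x - 2)*(x + 1)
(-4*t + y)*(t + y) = -4*t^2 - 3*t*y + y^2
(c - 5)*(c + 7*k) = c^2 + 7*c*k - 5*c - 35*k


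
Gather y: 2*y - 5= 2*y - 5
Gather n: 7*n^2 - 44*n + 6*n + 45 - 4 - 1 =7*n^2 - 38*n + 40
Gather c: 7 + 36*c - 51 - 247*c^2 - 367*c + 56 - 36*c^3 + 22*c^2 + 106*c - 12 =-36*c^3 - 225*c^2 - 225*c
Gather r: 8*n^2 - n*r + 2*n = 8*n^2 - n*r + 2*n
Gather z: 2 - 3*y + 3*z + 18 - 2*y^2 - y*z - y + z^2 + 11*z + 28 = -2*y^2 - 4*y + z^2 + z*(14 - y) + 48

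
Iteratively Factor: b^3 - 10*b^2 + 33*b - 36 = (b - 3)*(b^2 - 7*b + 12) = (b - 4)*(b - 3)*(b - 3)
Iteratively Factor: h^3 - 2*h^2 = (h)*(h^2 - 2*h) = h^2*(h - 2)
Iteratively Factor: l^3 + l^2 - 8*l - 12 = (l + 2)*(l^2 - l - 6) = (l + 2)^2*(l - 3)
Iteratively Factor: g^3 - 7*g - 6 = (g + 2)*(g^2 - 2*g - 3) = (g - 3)*(g + 2)*(g + 1)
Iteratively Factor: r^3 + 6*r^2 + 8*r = (r + 4)*(r^2 + 2*r) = (r + 2)*(r + 4)*(r)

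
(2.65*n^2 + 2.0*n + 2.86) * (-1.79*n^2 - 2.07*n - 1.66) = -4.7435*n^4 - 9.0655*n^3 - 13.6584*n^2 - 9.2402*n - 4.7476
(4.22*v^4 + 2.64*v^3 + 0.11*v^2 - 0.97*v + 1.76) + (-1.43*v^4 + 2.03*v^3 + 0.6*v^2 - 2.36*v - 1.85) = 2.79*v^4 + 4.67*v^3 + 0.71*v^2 - 3.33*v - 0.0900000000000001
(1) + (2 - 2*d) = 3 - 2*d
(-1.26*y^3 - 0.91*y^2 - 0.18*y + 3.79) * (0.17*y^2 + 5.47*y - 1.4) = -0.2142*y^5 - 7.0469*y^4 - 3.2443*y^3 + 0.9337*y^2 + 20.9833*y - 5.306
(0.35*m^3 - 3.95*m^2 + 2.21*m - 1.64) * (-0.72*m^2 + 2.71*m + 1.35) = -0.252*m^5 + 3.7925*m^4 - 11.8232*m^3 + 1.8374*m^2 - 1.4609*m - 2.214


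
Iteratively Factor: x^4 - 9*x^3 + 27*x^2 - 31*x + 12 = (x - 4)*(x^3 - 5*x^2 + 7*x - 3) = (x - 4)*(x - 3)*(x^2 - 2*x + 1) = (x - 4)*(x - 3)*(x - 1)*(x - 1)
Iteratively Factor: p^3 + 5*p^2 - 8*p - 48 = (p + 4)*(p^2 + p - 12) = (p - 3)*(p + 4)*(p + 4)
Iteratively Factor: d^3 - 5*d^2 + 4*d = (d - 1)*(d^2 - 4*d) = d*(d - 1)*(d - 4)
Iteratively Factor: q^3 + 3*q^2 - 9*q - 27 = (q + 3)*(q^2 - 9) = (q + 3)^2*(q - 3)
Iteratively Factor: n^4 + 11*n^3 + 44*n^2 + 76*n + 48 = (n + 2)*(n^3 + 9*n^2 + 26*n + 24) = (n + 2)*(n + 3)*(n^2 + 6*n + 8) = (n + 2)*(n + 3)*(n + 4)*(n + 2)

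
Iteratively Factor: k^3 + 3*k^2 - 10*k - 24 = (k + 4)*(k^2 - k - 6) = (k + 2)*(k + 4)*(k - 3)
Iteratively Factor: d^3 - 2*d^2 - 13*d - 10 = (d + 1)*(d^2 - 3*d - 10) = (d + 1)*(d + 2)*(d - 5)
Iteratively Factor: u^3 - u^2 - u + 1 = (u - 1)*(u^2 - 1) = (u - 1)^2*(u + 1)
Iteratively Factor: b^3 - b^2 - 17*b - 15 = (b + 1)*(b^2 - 2*b - 15) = (b + 1)*(b + 3)*(b - 5)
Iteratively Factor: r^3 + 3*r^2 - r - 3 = (r - 1)*(r^2 + 4*r + 3) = (r - 1)*(r + 1)*(r + 3)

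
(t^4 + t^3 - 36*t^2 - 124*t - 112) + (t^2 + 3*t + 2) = t^4 + t^3 - 35*t^2 - 121*t - 110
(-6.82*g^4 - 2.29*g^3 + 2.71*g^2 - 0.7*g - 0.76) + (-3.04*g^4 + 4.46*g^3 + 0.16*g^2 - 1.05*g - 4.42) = -9.86*g^4 + 2.17*g^3 + 2.87*g^2 - 1.75*g - 5.18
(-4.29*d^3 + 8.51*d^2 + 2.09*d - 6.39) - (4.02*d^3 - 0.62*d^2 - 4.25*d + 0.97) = -8.31*d^3 + 9.13*d^2 + 6.34*d - 7.36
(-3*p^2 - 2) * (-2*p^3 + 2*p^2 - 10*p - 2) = 6*p^5 - 6*p^4 + 34*p^3 + 2*p^2 + 20*p + 4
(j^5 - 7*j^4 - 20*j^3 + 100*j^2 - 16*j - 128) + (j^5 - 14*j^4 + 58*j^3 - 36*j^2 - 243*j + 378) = 2*j^5 - 21*j^4 + 38*j^3 + 64*j^2 - 259*j + 250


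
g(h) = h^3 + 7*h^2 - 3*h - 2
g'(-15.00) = 462.00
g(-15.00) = -1757.00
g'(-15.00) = 462.00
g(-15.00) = -1757.00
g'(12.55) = 645.21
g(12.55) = 3039.52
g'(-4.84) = -0.48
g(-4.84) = 63.12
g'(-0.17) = -5.29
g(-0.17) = -1.29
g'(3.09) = 68.90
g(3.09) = 85.07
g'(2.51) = 51.04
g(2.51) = 50.38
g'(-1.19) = -15.41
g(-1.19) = 9.80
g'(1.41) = 22.70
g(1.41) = 10.49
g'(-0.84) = -12.64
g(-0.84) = 4.87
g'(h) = 3*h^2 + 14*h - 3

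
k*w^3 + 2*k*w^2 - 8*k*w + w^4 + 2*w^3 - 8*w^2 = w*(k + w)*(w - 2)*(w + 4)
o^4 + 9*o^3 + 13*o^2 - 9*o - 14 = (o - 1)*(o + 1)*(o + 2)*(o + 7)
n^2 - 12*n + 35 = (n - 7)*(n - 5)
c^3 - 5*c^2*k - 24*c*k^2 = c*(c - 8*k)*(c + 3*k)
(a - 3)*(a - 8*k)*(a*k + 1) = a^3*k - 8*a^2*k^2 - 3*a^2*k + a^2 + 24*a*k^2 - 8*a*k - 3*a + 24*k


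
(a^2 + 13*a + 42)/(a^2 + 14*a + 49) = (a + 6)/(a + 7)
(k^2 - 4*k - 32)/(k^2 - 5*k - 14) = (-k^2 + 4*k + 32)/(-k^2 + 5*k + 14)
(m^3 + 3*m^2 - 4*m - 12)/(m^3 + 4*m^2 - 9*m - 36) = (m^2 - 4)/(m^2 + m - 12)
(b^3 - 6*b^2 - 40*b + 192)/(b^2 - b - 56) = (b^2 + 2*b - 24)/(b + 7)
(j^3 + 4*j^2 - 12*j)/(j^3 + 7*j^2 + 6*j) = (j - 2)/(j + 1)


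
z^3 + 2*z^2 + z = z*(z + 1)^2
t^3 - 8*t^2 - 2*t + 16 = (t - 8)*(t - sqrt(2))*(t + sqrt(2))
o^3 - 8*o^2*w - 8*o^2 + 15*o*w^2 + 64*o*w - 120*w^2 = (o - 8)*(o - 5*w)*(o - 3*w)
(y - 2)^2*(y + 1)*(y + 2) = y^4 - y^3 - 6*y^2 + 4*y + 8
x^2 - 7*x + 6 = (x - 6)*(x - 1)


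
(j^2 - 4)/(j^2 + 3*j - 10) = (j + 2)/(j + 5)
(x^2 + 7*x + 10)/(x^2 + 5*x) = (x + 2)/x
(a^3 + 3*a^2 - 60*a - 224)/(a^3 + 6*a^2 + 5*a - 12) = (a^2 - a - 56)/(a^2 + 2*a - 3)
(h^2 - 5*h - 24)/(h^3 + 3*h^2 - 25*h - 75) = (h - 8)/(h^2 - 25)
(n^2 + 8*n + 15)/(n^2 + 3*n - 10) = (n + 3)/(n - 2)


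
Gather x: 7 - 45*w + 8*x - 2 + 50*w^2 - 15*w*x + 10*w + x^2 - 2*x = 50*w^2 - 35*w + x^2 + x*(6 - 15*w) + 5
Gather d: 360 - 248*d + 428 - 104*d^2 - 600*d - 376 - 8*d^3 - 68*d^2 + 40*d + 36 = -8*d^3 - 172*d^2 - 808*d + 448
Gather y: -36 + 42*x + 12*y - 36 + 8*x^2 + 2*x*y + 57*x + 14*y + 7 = 8*x^2 + 99*x + y*(2*x + 26) - 65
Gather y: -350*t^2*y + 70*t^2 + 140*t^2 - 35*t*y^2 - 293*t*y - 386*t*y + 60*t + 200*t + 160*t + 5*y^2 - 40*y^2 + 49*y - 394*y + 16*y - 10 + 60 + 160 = 210*t^2 + 420*t + y^2*(-35*t - 35) + y*(-350*t^2 - 679*t - 329) + 210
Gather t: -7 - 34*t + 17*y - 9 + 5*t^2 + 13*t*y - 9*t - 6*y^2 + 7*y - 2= 5*t^2 + t*(13*y - 43) - 6*y^2 + 24*y - 18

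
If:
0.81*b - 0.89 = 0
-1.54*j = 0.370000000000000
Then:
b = 1.10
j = -0.24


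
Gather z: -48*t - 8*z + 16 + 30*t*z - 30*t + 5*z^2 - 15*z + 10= -78*t + 5*z^2 + z*(30*t - 23) + 26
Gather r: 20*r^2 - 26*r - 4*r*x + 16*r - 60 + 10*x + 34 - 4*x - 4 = 20*r^2 + r*(-4*x - 10) + 6*x - 30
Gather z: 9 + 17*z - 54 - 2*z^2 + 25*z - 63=-2*z^2 + 42*z - 108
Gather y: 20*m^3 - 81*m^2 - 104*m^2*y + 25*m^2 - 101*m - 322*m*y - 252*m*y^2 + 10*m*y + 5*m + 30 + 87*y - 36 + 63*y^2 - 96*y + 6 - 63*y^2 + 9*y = 20*m^3 - 56*m^2 - 252*m*y^2 - 96*m + y*(-104*m^2 - 312*m)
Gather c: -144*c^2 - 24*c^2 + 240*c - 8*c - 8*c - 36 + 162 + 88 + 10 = -168*c^2 + 224*c + 224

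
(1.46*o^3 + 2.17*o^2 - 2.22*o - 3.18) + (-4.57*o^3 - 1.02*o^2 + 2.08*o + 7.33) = -3.11*o^3 + 1.15*o^2 - 0.14*o + 4.15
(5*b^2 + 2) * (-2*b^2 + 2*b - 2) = -10*b^4 + 10*b^3 - 14*b^2 + 4*b - 4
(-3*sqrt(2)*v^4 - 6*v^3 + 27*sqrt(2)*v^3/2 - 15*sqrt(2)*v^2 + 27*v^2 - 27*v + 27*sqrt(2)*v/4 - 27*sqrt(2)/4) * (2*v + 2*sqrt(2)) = -6*sqrt(2)*v^5 - 24*v^4 + 27*sqrt(2)*v^4 - 42*sqrt(2)*v^3 + 108*v^3 - 114*v^2 + 135*sqrt(2)*v^2/2 - 135*sqrt(2)*v/2 + 27*v - 27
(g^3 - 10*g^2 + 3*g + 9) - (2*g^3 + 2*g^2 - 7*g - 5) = -g^3 - 12*g^2 + 10*g + 14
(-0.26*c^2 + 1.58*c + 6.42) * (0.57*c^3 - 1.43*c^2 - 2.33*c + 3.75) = -0.1482*c^5 + 1.2724*c^4 + 2.0058*c^3 - 13.837*c^2 - 9.0336*c + 24.075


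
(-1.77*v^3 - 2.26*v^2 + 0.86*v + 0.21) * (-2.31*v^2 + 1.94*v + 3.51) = 4.0887*v^5 + 1.7868*v^4 - 12.5837*v^3 - 6.7493*v^2 + 3.426*v + 0.7371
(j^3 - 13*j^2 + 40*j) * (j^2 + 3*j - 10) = j^5 - 10*j^4 - 9*j^3 + 250*j^2 - 400*j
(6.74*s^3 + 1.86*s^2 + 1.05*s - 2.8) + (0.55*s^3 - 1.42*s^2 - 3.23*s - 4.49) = 7.29*s^3 + 0.44*s^2 - 2.18*s - 7.29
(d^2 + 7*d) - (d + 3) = d^2 + 6*d - 3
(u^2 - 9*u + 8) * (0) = 0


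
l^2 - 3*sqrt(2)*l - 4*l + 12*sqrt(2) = (l - 4)*(l - 3*sqrt(2))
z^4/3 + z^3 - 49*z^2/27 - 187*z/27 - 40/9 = (z/3 + 1)*(z - 8/3)*(z + 1)*(z + 5/3)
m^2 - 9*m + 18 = (m - 6)*(m - 3)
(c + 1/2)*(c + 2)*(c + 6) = c^3 + 17*c^2/2 + 16*c + 6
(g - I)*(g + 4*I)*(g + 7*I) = g^3 + 10*I*g^2 - 17*g + 28*I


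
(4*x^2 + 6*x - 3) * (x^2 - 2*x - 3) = 4*x^4 - 2*x^3 - 27*x^2 - 12*x + 9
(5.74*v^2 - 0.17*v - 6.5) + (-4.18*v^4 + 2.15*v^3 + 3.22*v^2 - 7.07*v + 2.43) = -4.18*v^4 + 2.15*v^3 + 8.96*v^2 - 7.24*v - 4.07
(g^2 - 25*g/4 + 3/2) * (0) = 0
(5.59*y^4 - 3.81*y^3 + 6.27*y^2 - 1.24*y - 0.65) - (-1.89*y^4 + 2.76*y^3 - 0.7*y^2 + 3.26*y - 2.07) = 7.48*y^4 - 6.57*y^3 + 6.97*y^2 - 4.5*y + 1.42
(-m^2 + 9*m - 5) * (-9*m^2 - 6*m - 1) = 9*m^4 - 75*m^3 - 8*m^2 + 21*m + 5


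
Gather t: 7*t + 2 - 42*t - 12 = -35*t - 10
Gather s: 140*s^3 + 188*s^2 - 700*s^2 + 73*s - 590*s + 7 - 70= 140*s^3 - 512*s^2 - 517*s - 63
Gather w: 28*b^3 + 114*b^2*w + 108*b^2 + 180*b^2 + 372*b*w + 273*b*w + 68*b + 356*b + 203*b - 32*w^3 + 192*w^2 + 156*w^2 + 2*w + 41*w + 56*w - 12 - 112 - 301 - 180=28*b^3 + 288*b^2 + 627*b - 32*w^3 + 348*w^2 + w*(114*b^2 + 645*b + 99) - 605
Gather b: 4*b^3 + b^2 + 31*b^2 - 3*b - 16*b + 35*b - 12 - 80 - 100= 4*b^3 + 32*b^2 + 16*b - 192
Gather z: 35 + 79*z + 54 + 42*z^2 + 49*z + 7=42*z^2 + 128*z + 96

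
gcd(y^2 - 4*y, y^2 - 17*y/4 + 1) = y - 4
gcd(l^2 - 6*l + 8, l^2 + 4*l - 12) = l - 2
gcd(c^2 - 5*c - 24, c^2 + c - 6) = c + 3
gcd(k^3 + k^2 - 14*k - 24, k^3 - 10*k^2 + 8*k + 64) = k^2 - 2*k - 8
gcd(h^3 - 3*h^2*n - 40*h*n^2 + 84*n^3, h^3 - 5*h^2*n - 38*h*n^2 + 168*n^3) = h^2 - h*n - 42*n^2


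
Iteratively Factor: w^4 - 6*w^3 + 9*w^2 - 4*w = (w - 4)*(w^3 - 2*w^2 + w) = (w - 4)*(w - 1)*(w^2 - w) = w*(w - 4)*(w - 1)*(w - 1)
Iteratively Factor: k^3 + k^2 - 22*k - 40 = (k + 2)*(k^2 - k - 20) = (k + 2)*(k + 4)*(k - 5)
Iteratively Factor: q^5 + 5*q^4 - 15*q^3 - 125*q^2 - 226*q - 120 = (q + 3)*(q^4 + 2*q^3 - 21*q^2 - 62*q - 40) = (q - 5)*(q + 3)*(q^3 + 7*q^2 + 14*q + 8) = (q - 5)*(q + 3)*(q + 4)*(q^2 + 3*q + 2) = (q - 5)*(q + 1)*(q + 3)*(q + 4)*(q + 2)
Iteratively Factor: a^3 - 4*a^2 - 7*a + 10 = (a + 2)*(a^2 - 6*a + 5) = (a - 5)*(a + 2)*(a - 1)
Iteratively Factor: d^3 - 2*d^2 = (d - 2)*(d^2) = d*(d - 2)*(d)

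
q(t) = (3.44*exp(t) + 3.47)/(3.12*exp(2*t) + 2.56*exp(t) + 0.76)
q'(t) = (3.44*exp(t) + 3.47)*(-6.24*exp(2*t) - 2.56*exp(t))/(3.12*exp(2*t) + 2.56*exp(t) + 0.76)^2 + 3.44*exp(t)/(3.12*exp(2*t) + 2.56*exp(t) + 0.76)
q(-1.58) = 2.94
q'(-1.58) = -1.14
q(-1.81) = 3.19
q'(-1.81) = -1.04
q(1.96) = 0.16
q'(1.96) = -0.16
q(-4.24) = 4.41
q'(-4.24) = -0.15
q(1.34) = 0.30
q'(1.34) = -0.30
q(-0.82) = 2.00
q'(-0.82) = -1.27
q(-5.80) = 4.53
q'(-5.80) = -0.03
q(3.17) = 0.05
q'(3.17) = -0.05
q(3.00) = 0.06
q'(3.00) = -0.06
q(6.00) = 0.00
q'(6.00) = 0.00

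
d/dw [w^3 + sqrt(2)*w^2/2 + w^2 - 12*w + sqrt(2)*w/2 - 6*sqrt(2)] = 3*w^2 + sqrt(2)*w + 2*w - 12 + sqrt(2)/2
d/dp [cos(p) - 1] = -sin(p)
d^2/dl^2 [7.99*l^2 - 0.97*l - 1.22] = 15.9800000000000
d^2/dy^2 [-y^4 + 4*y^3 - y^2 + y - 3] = -12*y^2 + 24*y - 2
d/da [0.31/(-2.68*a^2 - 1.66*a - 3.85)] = (1.6616*a + 0.5146)/(2.68*a^2 + 1.66*a + 3.85)^2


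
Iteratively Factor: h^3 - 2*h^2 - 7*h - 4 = (h + 1)*(h^2 - 3*h - 4) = (h + 1)^2*(h - 4)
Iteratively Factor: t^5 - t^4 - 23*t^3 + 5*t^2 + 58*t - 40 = (t - 1)*(t^4 - 23*t^2 - 18*t + 40) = (t - 1)^2*(t^3 + t^2 - 22*t - 40) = (t - 1)^2*(t + 4)*(t^2 - 3*t - 10) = (t - 5)*(t - 1)^2*(t + 4)*(t + 2)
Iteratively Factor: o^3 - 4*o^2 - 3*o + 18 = (o - 3)*(o^2 - o - 6) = (o - 3)^2*(o + 2)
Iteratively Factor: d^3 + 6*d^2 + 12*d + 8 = (d + 2)*(d^2 + 4*d + 4) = (d + 2)^2*(d + 2)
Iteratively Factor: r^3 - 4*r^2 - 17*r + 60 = (r - 5)*(r^2 + r - 12) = (r - 5)*(r - 3)*(r + 4)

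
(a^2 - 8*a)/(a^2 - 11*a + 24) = a/(a - 3)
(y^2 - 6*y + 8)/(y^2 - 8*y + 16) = (y - 2)/(y - 4)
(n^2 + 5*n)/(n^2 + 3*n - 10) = n/(n - 2)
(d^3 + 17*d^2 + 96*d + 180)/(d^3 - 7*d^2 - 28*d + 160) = (d^2 + 12*d + 36)/(d^2 - 12*d + 32)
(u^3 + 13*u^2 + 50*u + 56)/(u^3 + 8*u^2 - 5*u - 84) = (u + 2)/(u - 3)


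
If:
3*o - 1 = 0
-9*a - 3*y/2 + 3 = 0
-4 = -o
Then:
No Solution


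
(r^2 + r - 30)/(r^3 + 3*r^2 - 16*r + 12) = (r - 5)/(r^2 - 3*r + 2)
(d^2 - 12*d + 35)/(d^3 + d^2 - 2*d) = (d^2 - 12*d + 35)/(d*(d^2 + d - 2))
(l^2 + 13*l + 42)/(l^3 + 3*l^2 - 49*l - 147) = (l + 6)/(l^2 - 4*l - 21)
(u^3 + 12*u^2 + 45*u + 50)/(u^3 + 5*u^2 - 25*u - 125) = (u + 2)/(u - 5)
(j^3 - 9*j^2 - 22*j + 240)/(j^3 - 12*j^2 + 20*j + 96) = (j + 5)/(j + 2)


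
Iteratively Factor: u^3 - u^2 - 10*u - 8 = (u + 1)*(u^2 - 2*u - 8) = (u + 1)*(u + 2)*(u - 4)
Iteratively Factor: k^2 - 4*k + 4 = (k - 2)*(k - 2)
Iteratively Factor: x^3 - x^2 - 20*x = (x)*(x^2 - x - 20) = x*(x - 5)*(x + 4)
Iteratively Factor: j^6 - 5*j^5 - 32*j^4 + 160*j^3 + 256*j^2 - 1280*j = (j - 4)*(j^5 - j^4 - 36*j^3 + 16*j^2 + 320*j) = (j - 5)*(j - 4)*(j^4 + 4*j^3 - 16*j^2 - 64*j) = (j - 5)*(j - 4)*(j + 4)*(j^3 - 16*j) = (j - 5)*(j - 4)^2*(j + 4)*(j^2 + 4*j) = j*(j - 5)*(j - 4)^2*(j + 4)*(j + 4)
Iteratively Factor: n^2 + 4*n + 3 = (n + 3)*(n + 1)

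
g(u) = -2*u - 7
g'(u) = -2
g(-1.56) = -3.88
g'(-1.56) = -2.00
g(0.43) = -7.86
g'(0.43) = -2.00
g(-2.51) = -1.98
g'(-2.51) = -2.00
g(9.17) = -25.34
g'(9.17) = -2.00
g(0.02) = -7.04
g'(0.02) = -2.00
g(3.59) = -14.18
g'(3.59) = -2.00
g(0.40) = -7.80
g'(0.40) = -2.00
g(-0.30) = -6.40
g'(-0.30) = -2.00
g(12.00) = -31.00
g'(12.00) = -2.00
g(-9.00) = 11.00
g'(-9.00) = -2.00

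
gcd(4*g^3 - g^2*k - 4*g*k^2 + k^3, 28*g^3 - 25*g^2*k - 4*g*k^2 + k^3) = g - k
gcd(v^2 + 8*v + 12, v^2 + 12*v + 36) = v + 6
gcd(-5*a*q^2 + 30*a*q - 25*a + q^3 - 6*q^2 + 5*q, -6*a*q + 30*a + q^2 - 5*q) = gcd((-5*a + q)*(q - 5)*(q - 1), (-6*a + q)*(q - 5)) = q - 5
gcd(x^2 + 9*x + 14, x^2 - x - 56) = x + 7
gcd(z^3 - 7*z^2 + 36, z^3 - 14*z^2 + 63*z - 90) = z^2 - 9*z + 18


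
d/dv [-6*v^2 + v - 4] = 1 - 12*v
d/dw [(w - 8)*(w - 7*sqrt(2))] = 2*w - 7*sqrt(2) - 8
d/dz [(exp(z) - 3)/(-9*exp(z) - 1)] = -28*exp(z)/(9*exp(z) + 1)^2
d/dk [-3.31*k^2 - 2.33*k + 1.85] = -6.62*k - 2.33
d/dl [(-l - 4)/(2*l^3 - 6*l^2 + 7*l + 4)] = 2*(2*l^3 + 9*l^2 - 24*l + 12)/(4*l^6 - 24*l^5 + 64*l^4 - 68*l^3 + l^2 + 56*l + 16)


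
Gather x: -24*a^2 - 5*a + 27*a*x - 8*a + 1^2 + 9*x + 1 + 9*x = -24*a^2 - 13*a + x*(27*a + 18) + 2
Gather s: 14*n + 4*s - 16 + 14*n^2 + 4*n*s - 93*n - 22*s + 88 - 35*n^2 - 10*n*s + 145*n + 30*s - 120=-21*n^2 + 66*n + s*(12 - 6*n) - 48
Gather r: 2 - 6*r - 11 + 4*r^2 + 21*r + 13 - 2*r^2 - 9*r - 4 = 2*r^2 + 6*r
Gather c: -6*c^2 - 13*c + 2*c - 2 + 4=-6*c^2 - 11*c + 2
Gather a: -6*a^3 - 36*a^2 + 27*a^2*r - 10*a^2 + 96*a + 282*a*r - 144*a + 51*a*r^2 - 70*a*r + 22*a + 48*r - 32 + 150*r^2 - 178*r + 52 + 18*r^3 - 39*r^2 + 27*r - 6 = -6*a^3 + a^2*(27*r - 46) + a*(51*r^2 + 212*r - 26) + 18*r^3 + 111*r^2 - 103*r + 14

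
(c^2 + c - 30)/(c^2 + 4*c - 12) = (c - 5)/(c - 2)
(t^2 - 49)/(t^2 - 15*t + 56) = (t + 7)/(t - 8)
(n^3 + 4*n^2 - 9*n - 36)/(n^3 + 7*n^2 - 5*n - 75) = (n^2 + 7*n + 12)/(n^2 + 10*n + 25)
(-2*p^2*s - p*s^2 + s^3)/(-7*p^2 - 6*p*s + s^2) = s*(2*p - s)/(7*p - s)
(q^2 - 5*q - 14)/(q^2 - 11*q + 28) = (q + 2)/(q - 4)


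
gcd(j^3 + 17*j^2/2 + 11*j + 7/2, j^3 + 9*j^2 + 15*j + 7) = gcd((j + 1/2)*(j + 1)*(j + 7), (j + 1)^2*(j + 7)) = j^2 + 8*j + 7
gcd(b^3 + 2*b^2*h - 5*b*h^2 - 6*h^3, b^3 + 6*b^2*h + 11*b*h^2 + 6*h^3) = b^2 + 4*b*h + 3*h^2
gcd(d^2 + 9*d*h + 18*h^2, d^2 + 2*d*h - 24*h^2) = d + 6*h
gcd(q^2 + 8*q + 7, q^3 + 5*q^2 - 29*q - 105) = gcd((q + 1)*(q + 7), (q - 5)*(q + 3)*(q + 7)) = q + 7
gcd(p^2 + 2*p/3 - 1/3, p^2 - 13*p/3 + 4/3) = p - 1/3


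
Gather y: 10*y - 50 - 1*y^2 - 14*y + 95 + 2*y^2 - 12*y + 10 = y^2 - 16*y + 55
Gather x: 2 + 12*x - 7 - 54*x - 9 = -42*x - 14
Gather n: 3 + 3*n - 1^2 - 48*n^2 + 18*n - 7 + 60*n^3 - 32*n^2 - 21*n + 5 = 60*n^3 - 80*n^2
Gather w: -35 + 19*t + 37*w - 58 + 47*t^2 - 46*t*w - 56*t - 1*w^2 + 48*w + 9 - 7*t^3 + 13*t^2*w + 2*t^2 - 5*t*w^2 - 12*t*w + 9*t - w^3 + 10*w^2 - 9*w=-7*t^3 + 49*t^2 - 28*t - w^3 + w^2*(9 - 5*t) + w*(13*t^2 - 58*t + 76) - 84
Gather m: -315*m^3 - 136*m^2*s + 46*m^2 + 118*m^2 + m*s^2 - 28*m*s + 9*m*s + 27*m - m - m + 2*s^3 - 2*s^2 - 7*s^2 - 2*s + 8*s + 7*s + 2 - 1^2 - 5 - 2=-315*m^3 + m^2*(164 - 136*s) + m*(s^2 - 19*s + 25) + 2*s^3 - 9*s^2 + 13*s - 6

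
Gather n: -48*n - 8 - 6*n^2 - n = -6*n^2 - 49*n - 8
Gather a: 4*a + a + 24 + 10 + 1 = 5*a + 35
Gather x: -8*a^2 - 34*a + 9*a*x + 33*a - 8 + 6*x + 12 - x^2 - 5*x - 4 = -8*a^2 - a - x^2 + x*(9*a + 1)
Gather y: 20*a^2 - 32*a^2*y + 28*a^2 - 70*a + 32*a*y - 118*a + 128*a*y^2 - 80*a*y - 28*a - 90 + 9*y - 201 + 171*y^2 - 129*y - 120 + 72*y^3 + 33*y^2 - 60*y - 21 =48*a^2 - 216*a + 72*y^3 + y^2*(128*a + 204) + y*(-32*a^2 - 48*a - 180) - 432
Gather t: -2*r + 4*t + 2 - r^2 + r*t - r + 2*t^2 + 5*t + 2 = -r^2 - 3*r + 2*t^2 + t*(r + 9) + 4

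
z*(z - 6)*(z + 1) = z^3 - 5*z^2 - 6*z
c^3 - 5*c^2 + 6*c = c*(c - 3)*(c - 2)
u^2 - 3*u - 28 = (u - 7)*(u + 4)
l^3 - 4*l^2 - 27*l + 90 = (l - 6)*(l - 3)*(l + 5)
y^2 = y^2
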